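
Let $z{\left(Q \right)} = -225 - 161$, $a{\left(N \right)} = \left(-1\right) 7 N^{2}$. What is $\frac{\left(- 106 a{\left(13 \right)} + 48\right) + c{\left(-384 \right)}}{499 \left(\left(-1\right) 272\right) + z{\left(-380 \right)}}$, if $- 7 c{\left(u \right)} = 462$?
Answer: $- \frac{62690}{68057} \approx -0.92114$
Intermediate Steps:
$c{\left(u \right)} = -66$ ($c{\left(u \right)} = \left(- \frac{1}{7}\right) 462 = -66$)
$a{\left(N \right)} = - 7 N^{2}$
$z{\left(Q \right)} = -386$ ($z{\left(Q \right)} = -225 - 161 = -386$)
$\frac{\left(- 106 a{\left(13 \right)} + 48\right) + c{\left(-384 \right)}}{499 \left(\left(-1\right) 272\right) + z{\left(-380 \right)}} = \frac{\left(- 106 \left(- 7 \cdot 13^{2}\right) + 48\right) - 66}{499 \left(\left(-1\right) 272\right) - 386} = \frac{\left(- 106 \left(\left(-7\right) 169\right) + 48\right) - 66}{499 \left(-272\right) - 386} = \frac{\left(\left(-106\right) \left(-1183\right) + 48\right) - 66}{-135728 - 386} = \frac{\left(125398 + 48\right) - 66}{-136114} = \left(125446 - 66\right) \left(- \frac{1}{136114}\right) = 125380 \left(- \frac{1}{136114}\right) = - \frac{62690}{68057}$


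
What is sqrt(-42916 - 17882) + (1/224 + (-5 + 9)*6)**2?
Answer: 28912129/50176 + I*sqrt(60798) ≈ 576.21 + 246.57*I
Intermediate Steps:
sqrt(-42916 - 17882) + (1/224 + (-5 + 9)*6)**2 = sqrt(-60798) + (1/224 + 4*6)**2 = I*sqrt(60798) + (1/224 + 24)**2 = I*sqrt(60798) + (5377/224)**2 = I*sqrt(60798) + 28912129/50176 = 28912129/50176 + I*sqrt(60798)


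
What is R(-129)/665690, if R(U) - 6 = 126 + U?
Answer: 3/665690 ≈ 4.5066e-6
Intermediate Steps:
R(U) = 132 + U (R(U) = 6 + (126 + U) = 132 + U)
R(-129)/665690 = (132 - 129)/665690 = 3*(1/665690) = 3/665690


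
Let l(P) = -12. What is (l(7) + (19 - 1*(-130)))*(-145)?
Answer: -19865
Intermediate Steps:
(l(7) + (19 - 1*(-130)))*(-145) = (-12 + (19 - 1*(-130)))*(-145) = (-12 + (19 + 130))*(-145) = (-12 + 149)*(-145) = 137*(-145) = -19865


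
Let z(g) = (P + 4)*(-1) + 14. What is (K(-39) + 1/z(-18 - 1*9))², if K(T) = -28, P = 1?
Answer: 63001/81 ≈ 777.79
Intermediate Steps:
z(g) = 9 (z(g) = (1 + 4)*(-1) + 14 = 5*(-1) + 14 = -5 + 14 = 9)
(K(-39) + 1/z(-18 - 1*9))² = (-28 + 1/9)² = (-28 + ⅑)² = (-251/9)² = 63001/81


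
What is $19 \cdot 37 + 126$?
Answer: $829$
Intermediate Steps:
$19 \cdot 37 + 126 = 703 + 126 = 829$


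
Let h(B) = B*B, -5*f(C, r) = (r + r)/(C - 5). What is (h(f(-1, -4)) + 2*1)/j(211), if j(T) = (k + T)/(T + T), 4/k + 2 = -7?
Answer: 196652/47375 ≈ 4.1510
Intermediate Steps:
k = -4/9 (k = 4/(-2 - 7) = 4/(-9) = 4*(-⅑) = -4/9 ≈ -0.44444)
f(C, r) = -2*r/(5*(-5 + C)) (f(C, r) = -(r + r)/(5*(C - 5)) = -2*r/(5*(-5 + C)))
h(B) = B²
j(T) = (-4/9 + T)/(2*T) (j(T) = (-4/9 + T)/(T + T) = (-4/9 + T)/((2*T)) = (-4/9 + T)*(1/(2*T)) = (-4/9 + T)/(2*T))
(h(f(-1, -4)) + 2*1)/j(211) = ((-2*(-4)/(-25 + 5*(-1)))² + 2*1)/(((1/18)*(-4 + 9*211)/211)) = ((-2*(-4)/(-25 - 5))² + 2)/(((1/18)*(1/211)*(-4 + 1899))) = ((-2*(-4)/(-30))² + 2)/(((1/18)*(1/211)*1895)) = ((-2*(-4)*(-1/30))² + 2)/(1895/3798) = ((-4/15)² + 2)*(3798/1895) = (16/225 + 2)*(3798/1895) = (466/225)*(3798/1895) = 196652/47375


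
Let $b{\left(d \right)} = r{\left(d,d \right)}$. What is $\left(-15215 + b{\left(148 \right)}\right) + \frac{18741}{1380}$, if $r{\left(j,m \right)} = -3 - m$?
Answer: $- \frac{7062113}{460} \approx -15352.0$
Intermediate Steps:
$b{\left(d \right)} = -3 - d$
$\left(-15215 + b{\left(148 \right)}\right) + \frac{18741}{1380} = \left(-15215 - 151\right) + \frac{18741}{1380} = \left(-15215 - 151\right) + 18741 \cdot \frac{1}{1380} = \left(-15215 - 151\right) + \frac{6247}{460} = -15366 + \frac{6247}{460} = - \frac{7062113}{460}$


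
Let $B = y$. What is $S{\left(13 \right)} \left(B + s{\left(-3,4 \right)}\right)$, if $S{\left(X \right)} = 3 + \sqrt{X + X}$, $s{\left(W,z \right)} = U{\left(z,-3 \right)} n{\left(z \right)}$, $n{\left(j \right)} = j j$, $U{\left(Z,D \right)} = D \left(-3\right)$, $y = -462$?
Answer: $-954 - 318 \sqrt{26} \approx -2575.5$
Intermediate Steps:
$B = -462$
$U{\left(Z,D \right)} = - 3 D$
$n{\left(j \right)} = j^{2}$
$s{\left(W,z \right)} = 9 z^{2}$ ($s{\left(W,z \right)} = \left(-3\right) \left(-3\right) z^{2} = 9 z^{2}$)
$S{\left(X \right)} = 3 + \sqrt{2} \sqrt{X}$ ($S{\left(X \right)} = 3 + \sqrt{2 X} = 3 + \sqrt{2} \sqrt{X}$)
$S{\left(13 \right)} \left(B + s{\left(-3,4 \right)}\right) = \left(3 + \sqrt{2} \sqrt{13}\right) \left(-462 + 9 \cdot 4^{2}\right) = \left(3 + \sqrt{26}\right) \left(-462 + 9 \cdot 16\right) = \left(3 + \sqrt{26}\right) \left(-462 + 144\right) = \left(3 + \sqrt{26}\right) \left(-318\right) = -954 - 318 \sqrt{26}$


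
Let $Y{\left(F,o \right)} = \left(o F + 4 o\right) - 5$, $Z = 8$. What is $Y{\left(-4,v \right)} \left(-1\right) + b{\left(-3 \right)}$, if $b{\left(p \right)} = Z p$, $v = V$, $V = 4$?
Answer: $-19$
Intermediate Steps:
$v = 4$
$Y{\left(F,o \right)} = -5 + 4 o + F o$ ($Y{\left(F,o \right)} = \left(F o + 4 o\right) - 5 = \left(4 o + F o\right) - 5 = -5 + 4 o + F o$)
$b{\left(p \right)} = 8 p$
$Y{\left(-4,v \right)} \left(-1\right) + b{\left(-3 \right)} = \left(-5 + 4 \cdot 4 - 16\right) \left(-1\right) + 8 \left(-3\right) = \left(-5 + 16 - 16\right) \left(-1\right) - 24 = \left(-5\right) \left(-1\right) - 24 = 5 - 24 = -19$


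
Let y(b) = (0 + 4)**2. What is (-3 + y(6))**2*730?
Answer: 123370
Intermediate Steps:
y(b) = 16 (y(b) = 4**2 = 16)
(-3 + y(6))**2*730 = (-3 + 16)**2*730 = 13**2*730 = 169*730 = 123370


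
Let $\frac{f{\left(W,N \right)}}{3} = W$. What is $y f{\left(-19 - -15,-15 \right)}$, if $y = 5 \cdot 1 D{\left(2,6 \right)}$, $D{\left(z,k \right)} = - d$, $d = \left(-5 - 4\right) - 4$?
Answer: $-780$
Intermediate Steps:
$f{\left(W,N \right)} = 3 W$
$d = -13$ ($d = -9 - 4 = -13$)
$D{\left(z,k \right)} = 13$ ($D{\left(z,k \right)} = \left(-1\right) \left(-13\right) = 13$)
$y = 65$ ($y = 5 \cdot 1 \cdot 13 = 5 \cdot 13 = 65$)
$y f{\left(-19 - -15,-15 \right)} = 65 \cdot 3 \left(-19 - -15\right) = 65 \cdot 3 \left(-19 + 15\right) = 65 \cdot 3 \left(-4\right) = 65 \left(-12\right) = -780$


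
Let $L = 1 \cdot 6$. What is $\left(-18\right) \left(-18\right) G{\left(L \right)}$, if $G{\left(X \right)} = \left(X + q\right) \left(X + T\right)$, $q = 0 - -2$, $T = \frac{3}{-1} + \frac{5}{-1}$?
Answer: $-5184$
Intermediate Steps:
$L = 6$
$T = -8$ ($T = 3 \left(-1\right) + 5 \left(-1\right) = -3 - 5 = -8$)
$q = 2$ ($q = 0 + 2 = 2$)
$G{\left(X \right)} = \left(-8 + X\right) \left(2 + X\right)$ ($G{\left(X \right)} = \left(X + 2\right) \left(X - 8\right) = \left(2 + X\right) \left(-8 + X\right) = \left(-8 + X\right) \left(2 + X\right)$)
$\left(-18\right) \left(-18\right) G{\left(L \right)} = \left(-18\right) \left(-18\right) \left(-16 + 6^{2} - 36\right) = 324 \left(-16 + 36 - 36\right) = 324 \left(-16\right) = -5184$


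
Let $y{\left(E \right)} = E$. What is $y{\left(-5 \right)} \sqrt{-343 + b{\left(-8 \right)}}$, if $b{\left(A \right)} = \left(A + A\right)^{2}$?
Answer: $- 5 i \sqrt{87} \approx - 46.637 i$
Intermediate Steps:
$b{\left(A \right)} = 4 A^{2}$ ($b{\left(A \right)} = \left(2 A\right)^{2} = 4 A^{2}$)
$y{\left(-5 \right)} \sqrt{-343 + b{\left(-8 \right)}} = - 5 \sqrt{-343 + 4 \left(-8\right)^{2}} = - 5 \sqrt{-343 + 4 \cdot 64} = - 5 \sqrt{-343 + 256} = - 5 \sqrt{-87} = - 5 i \sqrt{87}$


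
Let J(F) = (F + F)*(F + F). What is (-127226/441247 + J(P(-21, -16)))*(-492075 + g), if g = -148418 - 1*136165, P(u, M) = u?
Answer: -604420483005156/441247 ≈ -1.3698e+9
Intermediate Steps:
g = -284583 (g = -148418 - 136165 = -284583)
J(F) = 4*F² (J(F) = (2*F)*(2*F) = 4*F²)
(-127226/441247 + J(P(-21, -16)))*(-492075 + g) = (-127226/441247 + 4*(-21)²)*(-492075 - 284583) = (-127226*1/441247 + 4*441)*(-776658) = (-127226/441247 + 1764)*(-776658) = (778232482/441247)*(-776658) = -604420483005156/441247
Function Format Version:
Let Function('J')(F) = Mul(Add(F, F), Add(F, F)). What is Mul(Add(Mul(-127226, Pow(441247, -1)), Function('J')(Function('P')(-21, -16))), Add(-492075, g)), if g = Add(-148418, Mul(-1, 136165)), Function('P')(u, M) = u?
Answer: Rational(-604420483005156, 441247) ≈ -1.3698e+9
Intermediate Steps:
g = -284583 (g = Add(-148418, -136165) = -284583)
Function('J')(F) = Mul(4, Pow(F, 2)) (Function('J')(F) = Mul(Mul(2, F), Mul(2, F)) = Mul(4, Pow(F, 2)))
Mul(Add(Mul(-127226, Pow(441247, -1)), Function('J')(Function('P')(-21, -16))), Add(-492075, g)) = Mul(Add(Mul(-127226, Pow(441247, -1)), Mul(4, Pow(-21, 2))), Add(-492075, -284583)) = Mul(Add(Mul(-127226, Rational(1, 441247)), Mul(4, 441)), -776658) = Mul(Add(Rational(-127226, 441247), 1764), -776658) = Mul(Rational(778232482, 441247), -776658) = Rational(-604420483005156, 441247)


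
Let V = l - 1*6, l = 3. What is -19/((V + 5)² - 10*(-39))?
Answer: -19/394 ≈ -0.048223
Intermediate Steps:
V = -3 (V = 3 - 1*6 = 3 - 6 = -3)
-19/((V + 5)² - 10*(-39)) = -19/((-3 + 5)² - 10*(-39)) = -19/(2² + 390) = -19/(4 + 390) = -19/394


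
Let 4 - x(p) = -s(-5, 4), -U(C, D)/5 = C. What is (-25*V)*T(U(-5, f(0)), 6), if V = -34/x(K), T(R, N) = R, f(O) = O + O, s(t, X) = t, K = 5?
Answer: -21250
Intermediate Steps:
f(O) = 2*O
U(C, D) = -5*C
x(p) = -1 (x(p) = 4 - (-1)*(-5) = 4 - 1*5 = 4 - 5 = -1)
V = 34 (V = -34/(-1) = -34*(-1) = 34)
(-25*V)*T(U(-5, f(0)), 6) = (-25*34)*(-5*(-5)) = -850*25 = -21250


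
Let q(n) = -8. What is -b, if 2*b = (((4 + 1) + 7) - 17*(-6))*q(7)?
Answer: 456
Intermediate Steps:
b = -456 (b = ((((4 + 1) + 7) - 17*(-6))*(-8))/2 = (((5 + 7) + 102)*(-8))/2 = ((12 + 102)*(-8))/2 = (114*(-8))/2 = (1/2)*(-912) = -456)
-b = -1*(-456) = 456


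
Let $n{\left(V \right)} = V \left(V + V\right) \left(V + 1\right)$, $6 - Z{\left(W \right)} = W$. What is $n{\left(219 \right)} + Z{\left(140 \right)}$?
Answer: $21102706$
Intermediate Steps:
$Z{\left(W \right)} = 6 - W$
$n{\left(V \right)} = 2 V^{2} \left(1 + V\right)$ ($n{\left(V \right)} = V 2 V \left(1 + V\right) = 2 V^{2} \left(1 + V\right)$)
$n{\left(219 \right)} + Z{\left(140 \right)} = 2 \cdot 219^{2} \left(1 + 219\right) + \left(6 - 140\right) = 2 \cdot 47961 \cdot 220 + \left(6 - 140\right) = 21102840 - 134 = 21102706$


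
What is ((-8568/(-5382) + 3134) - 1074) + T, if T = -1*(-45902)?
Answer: 14341114/299 ≈ 47964.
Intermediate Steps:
T = 45902
((-8568/(-5382) + 3134) - 1074) + T = ((-8568/(-5382) + 3134) - 1074) + 45902 = ((-8568*(-1/5382) + 3134) - 1074) + 45902 = ((476/299 + 3134) - 1074) + 45902 = (937542/299 - 1074) + 45902 = 616416/299 + 45902 = 14341114/299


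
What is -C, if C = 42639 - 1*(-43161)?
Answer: -85800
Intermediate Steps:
C = 85800 (C = 42639 + 43161 = 85800)
-C = -1*85800 = -85800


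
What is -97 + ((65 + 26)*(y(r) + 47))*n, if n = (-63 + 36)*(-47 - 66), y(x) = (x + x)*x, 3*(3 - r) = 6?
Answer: 13604312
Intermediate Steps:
r = 1 (r = 3 - 1/3*6 = 3 - 2 = 1)
y(x) = 2*x**2 (y(x) = (2*x)*x = 2*x**2)
n = 3051 (n = -27*(-113) = 3051)
-97 + ((65 + 26)*(y(r) + 47))*n = -97 + ((65 + 26)*(2*1**2 + 47))*3051 = -97 + (91*(2*1 + 47))*3051 = -97 + (91*(2 + 47))*3051 = -97 + (91*49)*3051 = -97 + 4459*3051 = -97 + 13604409 = 13604312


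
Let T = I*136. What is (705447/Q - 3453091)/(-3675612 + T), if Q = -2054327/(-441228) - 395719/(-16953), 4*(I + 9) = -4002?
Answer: 239300539807695095/266177949445698984 ≈ 0.89902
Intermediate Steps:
I = -2019/2 (I = -9 + (¼)*(-4002) = -9 - 2001/2 = -2019/2 ≈ -1009.5)
Q = 69809769521/2493379428 (Q = -2054327*(-1/441228) - 395719*(-1/16953) = 2054327/441228 + 395719/16953 = 69809769521/2493379428 ≈ 27.998)
T = -137292 (T = -2019/2*136 = -137292)
(705447/Q - 3453091)/(-3675612 + T) = (705447/(69809769521/2493379428) - 3453091)/(-3675612 - 137292) = (705447*(2493379428/69809769521) - 3453091)/(-3812904) = (1758947037344316/69809769521 - 3453091)*(-1/3812904) = -239300539807695095/69809769521*(-1/3812904) = 239300539807695095/266177949445698984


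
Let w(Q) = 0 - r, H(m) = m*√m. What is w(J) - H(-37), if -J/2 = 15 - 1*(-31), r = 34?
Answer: -34 + 37*I*√37 ≈ -34.0 + 225.06*I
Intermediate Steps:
J = -92 (J = -2*(15 - 1*(-31)) = -2*(15 + 31) = -2*46 = -92)
H(m) = m^(3/2)
w(Q) = -34 (w(Q) = 0 - 1*34 = 0 - 34 = -34)
w(J) - H(-37) = -34 - (-37)^(3/2) = -34 - (-37)*I*√37 = -34 + 37*I*√37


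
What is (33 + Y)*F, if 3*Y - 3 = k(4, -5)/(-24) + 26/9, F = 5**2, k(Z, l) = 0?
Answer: 23600/27 ≈ 874.07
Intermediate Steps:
F = 25
Y = 53/27 (Y = 1 + (0/(-24) + 26/9)/3 = 1 + (0*(-1/24) + 26*(1/9))/3 = 1 + (0 + 26/9)/3 = 1 + (1/3)*(26/9) = 1 + 26/27 = 53/27 ≈ 1.9630)
(33 + Y)*F = (33 + 53/27)*25 = (944/27)*25 = 23600/27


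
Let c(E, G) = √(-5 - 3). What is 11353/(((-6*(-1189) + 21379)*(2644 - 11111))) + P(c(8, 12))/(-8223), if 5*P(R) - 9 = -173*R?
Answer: -879851578/3308655220555 + 346*I*√2/41115 ≈ -0.00026592 + 0.011901*I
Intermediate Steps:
c(E, G) = 2*I*√2 (c(E, G) = √(-8) = 2*I*√2)
P(R) = 9/5 - 173*R/5 (P(R) = 9/5 + (-173*R)/5 = 9/5 - 173*R/5)
11353/(((-6*(-1189) + 21379)*(2644 - 11111))) + P(c(8, 12))/(-8223) = 11353/(((-6*(-1189) + 21379)*(2644 - 11111))) + (9/5 - 346*I*√2/5)/(-8223) = 11353/(((7134 + 21379)*(-8467))) + (9/5 - 346*I*√2/5)*(-1/8223) = 11353/((28513*(-8467))) + (-3/13705 + 346*I*√2/41115) = 11353/(-241419571) + (-3/13705 + 346*I*√2/41115) = 11353*(-1/241419571) + (-3/13705 + 346*I*√2/41115) = -11353/241419571 + (-3/13705 + 346*I*√2/41115) = -879851578/3308655220555 + 346*I*√2/41115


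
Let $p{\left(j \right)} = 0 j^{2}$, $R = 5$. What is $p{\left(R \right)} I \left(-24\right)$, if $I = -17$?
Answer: $0$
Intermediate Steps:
$p{\left(j \right)} = 0$
$p{\left(R \right)} I \left(-24\right) = 0 \left(-17\right) \left(-24\right) = 0 \left(-24\right) = 0$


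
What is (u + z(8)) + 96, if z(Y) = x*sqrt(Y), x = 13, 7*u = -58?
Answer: 614/7 + 26*sqrt(2) ≈ 124.48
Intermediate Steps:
u = -58/7 (u = (1/7)*(-58) = -58/7 ≈ -8.2857)
z(Y) = 13*sqrt(Y)
(u + z(8)) + 96 = (-58/7 + 13*sqrt(8)) + 96 = (-58/7 + 13*(2*sqrt(2))) + 96 = (-58/7 + 26*sqrt(2)) + 96 = 614/7 + 26*sqrt(2)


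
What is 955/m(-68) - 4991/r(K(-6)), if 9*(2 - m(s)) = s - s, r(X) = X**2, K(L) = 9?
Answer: 67373/162 ≈ 415.88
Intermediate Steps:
m(s) = 2 (m(s) = 2 - (s - s)/9 = 2 - 1/9*0 = 2 + 0 = 2)
955/m(-68) - 4991/r(K(-6)) = 955/2 - 4991/(9**2) = 955*(1/2) - 4991/81 = 955/2 - 4991*1/81 = 955/2 - 4991/81 = 67373/162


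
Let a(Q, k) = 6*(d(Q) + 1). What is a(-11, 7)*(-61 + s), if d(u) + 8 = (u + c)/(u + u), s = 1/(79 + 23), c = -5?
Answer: 429249/187 ≈ 2295.4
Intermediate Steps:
s = 1/102 ≈ 0.0098039
d(u) = -8 + (-5 + u)/(2*u) (d(u) = -8 + (u - 5)/(u + u) = -8 + (-5 + u)/((2*u)) = -8 + (-5 + u)*(1/(2*u)) = -8 + (-5 + u)/(2*u))
a(Q, k) = 6 + 15*(-1 - 3*Q)/Q (a(Q, k) = 6*(5*(-1 - 3*Q)/(2*Q) + 1) = 6*(1 + 5*(-1 - 3*Q)/(2*Q)) = 6 + 15*(-1 - 3*Q)/Q)
a(-11, 7)*(-61 + s) = (-39 - 15/(-11))*(-61 + 1/102) = (-39 - 15*(-1/11))*(-6221/102) = (-39 + 15/11)*(-6221/102) = -414/11*(-6221/102) = 429249/187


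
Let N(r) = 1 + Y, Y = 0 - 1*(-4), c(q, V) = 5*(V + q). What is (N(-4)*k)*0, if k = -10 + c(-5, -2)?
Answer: 0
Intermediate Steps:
c(q, V) = 5*V + 5*q
Y = 4 (Y = 0 + 4 = 4)
k = -45 (k = -10 + (5*(-2) + 5*(-5)) = -10 + (-10 - 25) = -10 - 35 = -45)
N(r) = 5 (N(r) = 1 + 4 = 5)
(N(-4)*k)*0 = (5*(-45))*0 = -225*0 = 0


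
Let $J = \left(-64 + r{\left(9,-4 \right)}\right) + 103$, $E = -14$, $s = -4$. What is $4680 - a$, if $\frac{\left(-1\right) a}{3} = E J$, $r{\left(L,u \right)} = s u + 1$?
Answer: $2328$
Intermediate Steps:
$r{\left(L,u \right)} = 1 - 4 u$ ($r{\left(L,u \right)} = - 4 u + 1 = 1 - 4 u$)
$J = 56$ ($J = \left(-64 + \left(1 - -16\right)\right) + 103 = \left(-64 + \left(1 + 16\right)\right) + 103 = \left(-64 + 17\right) + 103 = -47 + 103 = 56$)
$a = 2352$ ($a = - 3 \left(\left(-14\right) 56\right) = \left(-3\right) \left(-784\right) = 2352$)
$4680 - a = 4680 - 2352 = 2328$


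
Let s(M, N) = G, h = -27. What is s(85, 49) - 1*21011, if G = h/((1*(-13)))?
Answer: -273116/13 ≈ -21009.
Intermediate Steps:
G = 27/13 (G = -27/(1*(-13)) = -27/(-13) = -27*(-1/13) = 27/13 ≈ 2.0769)
s(M, N) = 27/13
s(85, 49) - 1*21011 = 27/13 - 1*21011 = 27/13 - 21011 = -273116/13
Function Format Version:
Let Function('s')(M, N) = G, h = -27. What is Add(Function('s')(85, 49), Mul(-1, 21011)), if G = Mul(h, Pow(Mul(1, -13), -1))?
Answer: Rational(-273116, 13) ≈ -21009.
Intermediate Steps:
G = Rational(27, 13) (G = Mul(-27, Pow(Mul(1, -13), -1)) = Mul(-27, Pow(-13, -1)) = Mul(-27, Rational(-1, 13)) = Rational(27, 13) ≈ 2.0769)
Function('s')(M, N) = Rational(27, 13)
Add(Function('s')(85, 49), Mul(-1, 21011)) = Add(Rational(27, 13), Mul(-1, 21011)) = Add(Rational(27, 13), -21011) = Rational(-273116, 13)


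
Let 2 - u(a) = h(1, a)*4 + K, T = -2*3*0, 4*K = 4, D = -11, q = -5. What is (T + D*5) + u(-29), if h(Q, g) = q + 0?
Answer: -34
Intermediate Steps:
h(Q, g) = -5 (h(Q, g) = -5 + 0 = -5)
K = 1 (K = (1/4)*4 = 1)
T = 0 (T = -6*0 = 0)
u(a) = 21 (u(a) = 2 - (-5*4 + 1) = 2 - (-20 + 1) = 2 - 1*(-19) = 2 + 19 = 21)
(T + D*5) + u(-29) = (0 - 11*5) + 21 = (0 - 55) + 21 = -55 + 21 = -34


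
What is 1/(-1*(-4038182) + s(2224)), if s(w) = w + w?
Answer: 1/4042630 ≈ 2.4736e-7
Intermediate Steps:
s(w) = 2*w
1/(-1*(-4038182) + s(2224)) = 1/(-1*(-4038182) + 2*2224) = 1/(4038182 + 4448) = 1/4042630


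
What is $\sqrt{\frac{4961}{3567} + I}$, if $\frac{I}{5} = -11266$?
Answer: $\frac{i \sqrt{426351243}}{87} \approx 237.34 i$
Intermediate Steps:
$I = -56330$ ($I = 5 \left(-11266\right) = -56330$)
$\sqrt{\frac{4961}{3567} + I} = \sqrt{\frac{4961}{3567} - 56330} = \sqrt{4961 \cdot \frac{1}{3567} - 56330} = \sqrt{\frac{121}{87} - 56330} = \sqrt{- \frac{4900589}{87}} = \frac{i \sqrt{426351243}}{87}$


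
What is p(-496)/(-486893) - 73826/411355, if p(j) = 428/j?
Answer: -4457180949647/24835447881860 ≈ -0.17947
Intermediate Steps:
p(-496)/(-486893) - 73826/411355 = (428/(-496))/(-486893) - 73826/411355 = (428*(-1/496))*(-1/486893) - 73826*1/411355 = -107/124*(-1/486893) - 73826/411355 = 107/60374732 - 73826/411355 = -4457180949647/24835447881860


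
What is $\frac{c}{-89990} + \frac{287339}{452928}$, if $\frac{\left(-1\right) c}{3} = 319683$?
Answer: $\frac{230118891041}{20379495360} \approx 11.292$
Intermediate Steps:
$c = -959049$ ($c = \left(-3\right) 319683 = -959049$)
$\frac{c}{-89990} + \frac{287339}{452928} = - \frac{959049}{-89990} + \frac{287339}{452928} = \left(-959049\right) \left(- \frac{1}{89990}\right) + 287339 \cdot \frac{1}{452928} = \frac{959049}{89990} + \frac{287339}{452928} = \frac{230118891041}{20379495360}$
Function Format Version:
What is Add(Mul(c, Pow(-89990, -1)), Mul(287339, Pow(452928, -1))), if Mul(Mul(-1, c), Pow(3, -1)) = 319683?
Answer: Rational(230118891041, 20379495360) ≈ 11.292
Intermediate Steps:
c = -959049 (c = Mul(-3, 319683) = -959049)
Add(Mul(c, Pow(-89990, -1)), Mul(287339, Pow(452928, -1))) = Add(Mul(-959049, Pow(-89990, -1)), Mul(287339, Pow(452928, -1))) = Add(Mul(-959049, Rational(-1, 89990)), Mul(287339, Rational(1, 452928))) = Add(Rational(959049, 89990), Rational(287339, 452928)) = Rational(230118891041, 20379495360)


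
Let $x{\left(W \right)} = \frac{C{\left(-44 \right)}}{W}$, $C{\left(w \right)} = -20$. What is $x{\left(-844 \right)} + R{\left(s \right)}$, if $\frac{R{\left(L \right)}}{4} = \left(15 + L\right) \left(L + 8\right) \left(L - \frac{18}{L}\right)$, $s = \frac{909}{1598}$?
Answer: $- \frac{360511275097659793}{21740732010178} \approx -16582.0$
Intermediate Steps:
$s = \frac{909}{1598}$ ($s = 909 \cdot \frac{1}{1598} = \frac{909}{1598} \approx 0.56884$)
$x{\left(W \right)} = - \frac{20}{W}$
$R{\left(L \right)} = 4 \left(8 + L\right) \left(15 + L\right) \left(L - \frac{18}{L}\right)$ ($R{\left(L \right)} = 4 \left(15 + L\right) \left(L + 8\right) \left(L - \frac{18}{L}\right) = 4 \left(15 + L\right) \left(8 + L\right) \left(L - \frac{18}{L}\right) = 4 \left(8 + L\right) \left(15 + L\right) \left(L - \frac{18}{L}\right)$)
$x{\left(-844 \right)} + R{\left(s \right)} = - \frac{20}{-844} + \left(-1656 - \frac{8640}{\frac{909}{1598}} + 4 \left(\frac{909}{1598}\right)^{3} + 92 \left(\frac{909}{1598}\right)^{2} + 408 \cdot \frac{909}{1598}\right) = \left(-20\right) \left(- \frac{1}{844}\right) + \left(-1656 - \frac{1534080}{101} + 4 \cdot \frac{751089429}{4080659192} + 92 \cdot \frac{826281}{2553604} + \frac{10908}{47}\right) = \frac{5}{211} + \left(-1656 - \frac{1534080}{101} + \frac{751089429}{1020164798} + \frac{19004463}{638401} + \frac{10908}{47}\right) = \frac{5}{211} - \frac{1708586683795653}{103036644598} = - \frac{360511275097659793}{21740732010178}$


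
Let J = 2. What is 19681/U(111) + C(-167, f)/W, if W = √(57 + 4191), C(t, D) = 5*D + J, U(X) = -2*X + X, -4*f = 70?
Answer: -19681/111 - 57*√118/472 ≈ -178.62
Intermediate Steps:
f = -35/2 (f = -¼*70 = -35/2 ≈ -17.500)
U(X) = -X
C(t, D) = 2 + 5*D (C(t, D) = 5*D + 2 = 2 + 5*D)
W = 6*√118 (W = √4248 = 6*√118 ≈ 65.177)
19681/U(111) + C(-167, f)/W = 19681/((-1*111)) + (2 + 5*(-35/2))/((6*√118)) = 19681/(-111) + (2 - 175/2)*(√118/708) = 19681*(-1/111) - 57*√118/472 = -19681/111 - 57*√118/472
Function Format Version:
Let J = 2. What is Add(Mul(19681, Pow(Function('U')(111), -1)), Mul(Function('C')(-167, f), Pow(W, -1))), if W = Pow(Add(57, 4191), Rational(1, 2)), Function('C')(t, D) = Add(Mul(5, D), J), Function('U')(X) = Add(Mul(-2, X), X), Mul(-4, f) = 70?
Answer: Add(Rational(-19681, 111), Mul(Rational(-57, 472), Pow(118, Rational(1, 2)))) ≈ -178.62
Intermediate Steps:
f = Rational(-35, 2) (f = Mul(Rational(-1, 4), 70) = Rational(-35, 2) ≈ -17.500)
Function('U')(X) = Mul(-1, X)
Function('C')(t, D) = Add(2, Mul(5, D)) (Function('C')(t, D) = Add(Mul(5, D), 2) = Add(2, Mul(5, D)))
W = Mul(6, Pow(118, Rational(1, 2))) (W = Pow(4248, Rational(1, 2)) = Mul(6, Pow(118, Rational(1, 2))) ≈ 65.177)
Add(Mul(19681, Pow(Function('U')(111), -1)), Mul(Function('C')(-167, f), Pow(W, -1))) = Add(Mul(19681, Pow(Mul(-1, 111), -1)), Mul(Add(2, Mul(5, Rational(-35, 2))), Pow(Mul(6, Pow(118, Rational(1, 2))), -1))) = Add(Mul(19681, Pow(-111, -1)), Mul(Add(2, Rational(-175, 2)), Mul(Rational(1, 708), Pow(118, Rational(1, 2))))) = Add(Mul(19681, Rational(-1, 111)), Mul(Rational(-171, 2), Mul(Rational(1, 708), Pow(118, Rational(1, 2))))) = Add(Rational(-19681, 111), Mul(Rational(-57, 472), Pow(118, Rational(1, 2))))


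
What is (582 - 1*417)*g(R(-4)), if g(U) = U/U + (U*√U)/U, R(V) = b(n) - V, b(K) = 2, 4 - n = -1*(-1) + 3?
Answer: 165 + 165*√6 ≈ 569.17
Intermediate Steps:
n = 0 (n = 4 - (-1*(-1) + 3) = 4 - (1 + 3) = 4 - 1*4 = 4 - 4 = 0)
R(V) = 2 - V
g(U) = 1 + √U (g(U) = 1 + U^(3/2)/U = 1 + √U)
(582 - 1*417)*g(R(-4)) = (582 - 1*417)*(1 + √(2 - 1*(-4))) = (582 - 417)*(1 + √(2 + 4)) = 165*(1 + √6) = 165 + 165*√6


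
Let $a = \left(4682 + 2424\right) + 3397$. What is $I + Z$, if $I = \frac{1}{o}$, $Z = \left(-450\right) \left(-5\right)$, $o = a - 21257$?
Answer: $\frac{24196499}{10754} \approx 2250.0$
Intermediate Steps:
$a = 10503$ ($a = 7106 + 3397 = 10503$)
$o = -10754$ ($o = 10503 - 21257 = -10754$)
$Z = 2250$
$I = - \frac{1}{10754}$ ($I = \frac{1}{-10754} = - \frac{1}{10754} \approx -9.2989 \cdot 10^{-5}$)
$I + Z = - \frac{1}{10754} + 2250 = \frac{24196499}{10754}$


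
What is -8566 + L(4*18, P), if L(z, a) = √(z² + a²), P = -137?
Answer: -8566 + √23953 ≈ -8411.2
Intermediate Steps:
L(z, a) = √(a² + z²)
-8566 + L(4*18, P) = -8566 + √((-137)² + (4*18)²) = -8566 + √(18769 + 72²) = -8566 + √(18769 + 5184) = -8566 + √23953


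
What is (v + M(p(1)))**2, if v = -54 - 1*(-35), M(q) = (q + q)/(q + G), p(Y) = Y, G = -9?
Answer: 5929/16 ≈ 370.56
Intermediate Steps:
M(q) = 2*q/(-9 + q) (M(q) = (q + q)/(q - 9) = (2*q)/(-9 + q) = 2*q/(-9 + q))
v = -19 (v = -54 + 35 = -19)
(v + M(p(1)))**2 = (-19 + 2*1/(-9 + 1))**2 = (-19 + 2*1/(-8))**2 = (-19 + 2*1*(-1/8))**2 = (-19 - 1/4)**2 = (-77/4)**2 = 5929/16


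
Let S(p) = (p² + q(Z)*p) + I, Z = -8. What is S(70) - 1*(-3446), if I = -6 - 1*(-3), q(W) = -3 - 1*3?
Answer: 7923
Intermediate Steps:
q(W) = -6 (q(W) = -3 - 3 = -6)
I = -3 (I = -6 + 3 = -3)
S(p) = -3 + p² - 6*p (S(p) = (p² - 6*p) - 3 = -3 + p² - 6*p)
S(70) - 1*(-3446) = (-3 + 70² - 6*70) - 1*(-3446) = (-3 + 4900 - 420) + 3446 = 4477 + 3446 = 7923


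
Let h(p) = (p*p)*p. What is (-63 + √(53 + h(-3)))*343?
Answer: -21609 + 343*√26 ≈ -19860.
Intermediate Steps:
h(p) = p³ (h(p) = p²*p = p³)
(-63 + √(53 + h(-3)))*343 = (-63 + √(53 + (-3)³))*343 = (-63 + √(53 - 27))*343 = (-63 + √26)*343 = -21609 + 343*√26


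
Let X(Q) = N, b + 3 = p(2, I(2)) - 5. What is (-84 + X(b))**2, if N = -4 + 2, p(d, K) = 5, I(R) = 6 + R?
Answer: 7396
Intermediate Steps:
b = -3 (b = -3 + (5 - 5) = -3 + 0 = -3)
N = -2
X(Q) = -2
(-84 + X(b))**2 = (-84 - 2)**2 = (-86)**2 = 7396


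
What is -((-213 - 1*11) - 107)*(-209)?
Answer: -69179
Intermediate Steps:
-((-213 - 1*11) - 107)*(-209) = -((-213 - 11) - 107)*(-209) = -(-224 - 107)*(-209) = -(-331)*(-209) = -1*69179 = -69179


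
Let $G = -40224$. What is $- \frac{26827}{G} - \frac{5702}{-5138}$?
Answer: $\frac{183597187}{103335456} \approx 1.7767$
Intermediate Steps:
$- \frac{26827}{G} - \frac{5702}{-5138} = - \frac{26827}{-40224} - \frac{5702}{-5138} = \left(-26827\right) \left(- \frac{1}{40224}\right) - - \frac{2851}{2569} = \frac{26827}{40224} + \frac{2851}{2569} = \frac{183597187}{103335456}$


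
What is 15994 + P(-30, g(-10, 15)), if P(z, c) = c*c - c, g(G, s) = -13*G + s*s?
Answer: 141664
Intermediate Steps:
g(G, s) = s² - 13*G (g(G, s) = -13*G + s² = s² - 13*G)
P(z, c) = c² - c
15994 + P(-30, g(-10, 15)) = 15994 + (15² - 13*(-10))*(-1 + (15² - 13*(-10))) = 15994 + (225 + 130)*(-1 + (225 + 130)) = 15994 + 355*(-1 + 355) = 15994 + 355*354 = 15994 + 125670 = 141664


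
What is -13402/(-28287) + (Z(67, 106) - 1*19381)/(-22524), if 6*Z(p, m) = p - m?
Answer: 566853907/424757592 ≈ 1.3345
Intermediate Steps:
Z(p, m) = -m/6 + p/6 (Z(p, m) = (p - m)/6 = -m/6 + p/6)
-13402/(-28287) + (Z(67, 106) - 1*19381)/(-22524) = -13402/(-28287) + ((-⅙*106 + (⅙)*67) - 1*19381)/(-22524) = -13402*(-1/28287) + ((-53/3 + 67/6) - 19381)*(-1/22524) = 13402/28287 + (-13/2 - 19381)*(-1/22524) = 13402/28287 - 38775/2*(-1/22524) = 13402/28287 + 12925/15016 = 566853907/424757592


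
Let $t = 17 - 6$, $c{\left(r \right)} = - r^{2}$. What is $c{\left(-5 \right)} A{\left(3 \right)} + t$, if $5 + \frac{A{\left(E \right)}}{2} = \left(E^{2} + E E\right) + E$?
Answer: $-789$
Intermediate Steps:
$A{\left(E \right)} = -10 + 2 E + 4 E^{2}$ ($A{\left(E \right)} = -10 + 2 \left(\left(E^{2} + E E\right) + E\right) = -10 + 2 \left(\left(E^{2} + E^{2}\right) + E\right) = -10 + 2 \left(2 E^{2} + E\right) = -10 + 2 \left(E + 2 E^{2}\right) = -10 + \left(2 E + 4 E^{2}\right) = -10 + 2 E + 4 E^{2}$)
$t = 11$
$c{\left(-5 \right)} A{\left(3 \right)} + t = - \left(-5\right)^{2} \left(-10 + 2 \cdot 3 + 4 \cdot 3^{2}\right) + 11 = \left(-1\right) 25 \left(-10 + 6 + 4 \cdot 9\right) + 11 = - 25 \left(-10 + 6 + 36\right) + 11 = \left(-25\right) 32 + 11 = -800 + 11 = -789$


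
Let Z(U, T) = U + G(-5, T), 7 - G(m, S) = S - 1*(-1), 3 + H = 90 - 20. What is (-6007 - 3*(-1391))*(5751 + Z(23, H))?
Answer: -10477642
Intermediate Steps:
H = 67 (H = -3 + (90 - 20) = -3 + 70 = 67)
G(m, S) = 6 - S (G(m, S) = 7 - (S - 1*(-1)) = 7 - (S + 1) = 7 - (1 + S) = 7 + (-1 - S) = 6 - S)
Z(U, T) = 6 + U - T (Z(U, T) = U + (6 - T) = 6 + U - T)
(-6007 - 3*(-1391))*(5751 + Z(23, H)) = (-6007 - 3*(-1391))*(5751 + (6 + 23 - 1*67)) = (-6007 + 4173)*(5751 + (6 + 23 - 67)) = -1834*(5751 - 38) = -1834*5713 = -10477642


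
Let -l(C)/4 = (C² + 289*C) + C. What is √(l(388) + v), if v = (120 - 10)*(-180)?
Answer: 2*I*√268014 ≈ 1035.4*I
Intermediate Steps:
l(C) = -1160*C - 4*C² (l(C) = -4*((C² + 289*C) + C) = -4*(C² + 290*C) = -1160*C - 4*C²)
v = -19800 (v = 110*(-180) = -19800)
√(l(388) + v) = √(-4*388*(290 + 388) - 19800) = √(-4*388*678 - 19800) = √(-1052256 - 19800) = √(-1072056) = 2*I*√268014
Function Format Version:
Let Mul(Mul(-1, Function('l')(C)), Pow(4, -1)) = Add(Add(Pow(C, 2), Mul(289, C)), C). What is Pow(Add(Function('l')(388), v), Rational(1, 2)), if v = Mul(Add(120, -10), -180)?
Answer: Mul(2, I, Pow(268014, Rational(1, 2))) ≈ Mul(1035.4, I)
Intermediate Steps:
Function('l')(C) = Add(Mul(-1160, C), Mul(-4, Pow(C, 2))) (Function('l')(C) = Mul(-4, Add(Add(Pow(C, 2), Mul(289, C)), C)) = Mul(-4, Add(Pow(C, 2), Mul(290, C))) = Add(Mul(-1160, C), Mul(-4, Pow(C, 2))))
v = -19800 (v = Mul(110, -180) = -19800)
Pow(Add(Function('l')(388), v), Rational(1, 2)) = Pow(Add(Mul(-4, 388, Add(290, 388)), -19800), Rational(1, 2)) = Pow(Add(Mul(-4, 388, 678), -19800), Rational(1, 2)) = Pow(Add(-1052256, -19800), Rational(1, 2)) = Pow(-1072056, Rational(1, 2)) = Mul(2, I, Pow(268014, Rational(1, 2)))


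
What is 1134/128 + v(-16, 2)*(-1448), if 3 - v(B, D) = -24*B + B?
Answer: 33825847/64 ≈ 5.2853e+5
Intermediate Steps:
v(B, D) = 3 + 23*B (v(B, D) = 3 - (-24*B + B) = 3 - (-23)*B = 3 + 23*B)
1134/128 + v(-16, 2)*(-1448) = 1134/128 + (3 + 23*(-16))*(-1448) = 1134*(1/128) + (3 - 368)*(-1448) = 567/64 - 365*(-1448) = 567/64 + 528520 = 33825847/64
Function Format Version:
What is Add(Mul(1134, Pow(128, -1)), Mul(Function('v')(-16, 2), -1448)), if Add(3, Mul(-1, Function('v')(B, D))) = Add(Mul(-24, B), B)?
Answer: Rational(33825847, 64) ≈ 5.2853e+5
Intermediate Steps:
Function('v')(B, D) = Add(3, Mul(23, B)) (Function('v')(B, D) = Add(3, Mul(-1, Add(Mul(-24, B), B))) = Add(3, Mul(-1, Mul(-23, B))) = Add(3, Mul(23, B)))
Add(Mul(1134, Pow(128, -1)), Mul(Function('v')(-16, 2), -1448)) = Add(Mul(1134, Pow(128, -1)), Mul(Add(3, Mul(23, -16)), -1448)) = Add(Mul(1134, Rational(1, 128)), Mul(Add(3, -368), -1448)) = Add(Rational(567, 64), Mul(-365, -1448)) = Add(Rational(567, 64), 528520) = Rational(33825847, 64)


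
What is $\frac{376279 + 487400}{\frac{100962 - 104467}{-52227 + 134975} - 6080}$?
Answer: $- \frac{71467709892}{503111345} \approx -142.05$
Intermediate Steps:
$\frac{376279 + 487400}{\frac{100962 - 104467}{-52227 + 134975} - 6080} = \frac{863679}{- \frac{3505}{82748} - 6080} = \frac{863679}{- \frac{503111345}{82748}} = 863679 \left(- \frac{82748}{503111345}\right) = - \frac{71467709892}{503111345}$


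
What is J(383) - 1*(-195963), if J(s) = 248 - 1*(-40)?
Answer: 196251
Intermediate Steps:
J(s) = 288 (J(s) = 248 + 40 = 288)
J(383) - 1*(-195963) = 288 - 1*(-195963) = 288 + 195963 = 196251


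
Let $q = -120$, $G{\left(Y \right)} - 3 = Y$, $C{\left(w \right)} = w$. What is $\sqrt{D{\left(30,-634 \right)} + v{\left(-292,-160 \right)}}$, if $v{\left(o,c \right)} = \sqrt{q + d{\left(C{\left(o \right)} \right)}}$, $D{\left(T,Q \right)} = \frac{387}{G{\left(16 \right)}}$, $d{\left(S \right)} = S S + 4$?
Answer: $\frac{\sqrt{7353 + 722 \sqrt{21287}}}{19} \approx 17.668$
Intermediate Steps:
$G{\left(Y \right)} = 3 + Y$
$d{\left(S \right)} = 4 + S^{2}$ ($d{\left(S \right)} = S^{2} + 4 = 4 + S^{2}$)
$D{\left(T,Q \right)} = \frac{387}{19}$ ($D{\left(T,Q \right)} = \frac{387}{3 + 16} = \frac{387}{19}$)
$v{\left(o,c \right)} = \sqrt{-116 + o^{2}}$ ($v{\left(o,c \right)} = \sqrt{-120 + \left(4 + o^{2}\right)} = \sqrt{-116 + o^{2}}$)
$\sqrt{D{\left(30,-634 \right)} + v{\left(-292,-160 \right)}} = \sqrt{\frac{387}{19} + \sqrt{-116 + \left(-292\right)^{2}}} = \sqrt{\frac{387}{19} + \sqrt{-116 + 85264}} = \sqrt{\frac{387}{19} + \sqrt{85148}} = \sqrt{\frac{387}{19} + 2 \sqrt{21287}}$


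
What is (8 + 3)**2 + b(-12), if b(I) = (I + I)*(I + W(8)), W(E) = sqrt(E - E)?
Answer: 409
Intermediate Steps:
W(E) = 0 (W(E) = sqrt(0) = 0)
b(I) = 2*I**2 (b(I) = (I + I)*(I + 0) = (2*I)*I = 2*I**2)
(8 + 3)**2 + b(-12) = (8 + 3)**2 + 2*(-12)**2 = 11**2 + 2*144 = 121 + 288 = 409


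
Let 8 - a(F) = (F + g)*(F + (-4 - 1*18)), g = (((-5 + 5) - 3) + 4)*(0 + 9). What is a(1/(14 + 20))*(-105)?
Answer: -25050585/1156 ≈ -21670.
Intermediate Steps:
g = 9 (g = ((0 - 3) + 4)*9 = (-3 + 4)*9 = 1*9 = 9)
a(F) = 8 - (-22 + F)*(9 + F) (a(F) = 8 - (F + 9)*(F + (-4 - 1*18)) = 8 - (9 + F)*(F + (-4 - 18)) = 8 - (9 + F)*(F - 22) = 8 - (9 + F)*(-22 + F) = 8 - (-22 + F)*(9 + F))
a(1/(14 + 20))*(-105) = (206 - (1/(14 + 20))² + 13/(14 + 20))*(-105) = (206 - (1/34)² + 13/34)*(-105) = (206 - (1/34)² + 13*(1/34))*(-105) = (206 - 1*1/1156 + 13/34)*(-105) = (206 - 1/1156 + 13/34)*(-105) = (238577/1156)*(-105) = -25050585/1156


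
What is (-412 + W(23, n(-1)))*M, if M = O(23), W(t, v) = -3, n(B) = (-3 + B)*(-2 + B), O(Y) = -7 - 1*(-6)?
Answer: 415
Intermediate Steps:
O(Y) = -1 (O(Y) = -7 + 6 = -1)
M = -1
(-412 + W(23, n(-1)))*M = (-412 - 3)*(-1) = -415*(-1) = 415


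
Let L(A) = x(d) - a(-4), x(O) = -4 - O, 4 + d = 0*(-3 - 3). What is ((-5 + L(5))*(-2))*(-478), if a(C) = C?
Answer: -956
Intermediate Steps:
d = -4 (d = -4 + 0*(-3 - 3) = -4 + 0*(-6) = -4 + 0 = -4)
L(A) = 4 (L(A) = (-4 - 1*(-4)) - 1*(-4) = (-4 + 4) + 4 = 0 + 4 = 4)
((-5 + L(5))*(-2))*(-478) = ((-5 + 4)*(-2))*(-478) = -1*(-2)*(-478) = 2*(-478) = -956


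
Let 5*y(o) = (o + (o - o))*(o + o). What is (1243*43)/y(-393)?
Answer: 267245/308898 ≈ 0.86516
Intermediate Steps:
y(o) = 2*o**2/5 (y(o) = ((o + (o - o))*(o + o))/5 = ((o + 0)*(2*o))/5 = (o*(2*o))/5 = (2*o**2)/5 = 2*o**2/5)
(1243*43)/y(-393) = (1243*43)/(((2/5)*(-393)**2)) = 53449/(((2/5)*154449)) = 53449/(308898/5) = 53449*(5/308898) = 267245/308898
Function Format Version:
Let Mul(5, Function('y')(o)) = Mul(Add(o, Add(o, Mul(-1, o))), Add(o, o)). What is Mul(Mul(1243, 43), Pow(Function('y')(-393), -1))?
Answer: Rational(267245, 308898) ≈ 0.86516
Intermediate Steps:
Function('y')(o) = Mul(Rational(2, 5), Pow(o, 2)) (Function('y')(o) = Mul(Rational(1, 5), Mul(Add(o, Add(o, Mul(-1, o))), Add(o, o))) = Mul(Rational(1, 5), Mul(Add(o, 0), Mul(2, o))) = Mul(Rational(1, 5), Mul(o, Mul(2, o))) = Mul(Rational(1, 5), Mul(2, Pow(o, 2))) = Mul(Rational(2, 5), Pow(o, 2)))
Mul(Mul(1243, 43), Pow(Function('y')(-393), -1)) = Mul(Mul(1243, 43), Pow(Mul(Rational(2, 5), Pow(-393, 2)), -1)) = Mul(53449, Pow(Mul(Rational(2, 5), 154449), -1)) = Mul(53449, Pow(Rational(308898, 5), -1)) = Mul(53449, Rational(5, 308898)) = Rational(267245, 308898)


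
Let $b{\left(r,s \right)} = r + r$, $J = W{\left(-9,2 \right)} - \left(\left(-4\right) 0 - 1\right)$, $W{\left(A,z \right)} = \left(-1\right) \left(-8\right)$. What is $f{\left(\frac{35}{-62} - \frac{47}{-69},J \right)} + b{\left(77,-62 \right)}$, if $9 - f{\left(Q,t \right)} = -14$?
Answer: $177$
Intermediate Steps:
$W{\left(A,z \right)} = 8$
$J = 9$ ($J = 8 - \left(\left(-4\right) 0 - 1\right) = 8 - \left(0 - 1\right) = 8 - -1 = 8 + 1 = 9$)
$f{\left(Q,t \right)} = 23$ ($f{\left(Q,t \right)} = 9 - -14 = 9 + 14 = 23$)
$b{\left(r,s \right)} = 2 r$
$f{\left(\frac{35}{-62} - \frac{47}{-69},J \right)} + b{\left(77,-62 \right)} = 23 + 2 \cdot 77 = 23 + 154 = 177$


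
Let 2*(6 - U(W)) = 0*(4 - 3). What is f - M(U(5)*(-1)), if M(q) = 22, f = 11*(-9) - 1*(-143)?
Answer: 22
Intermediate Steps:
f = 44 (f = -99 + 143 = 44)
U(W) = 6 (U(W) = 6 - 0*(4 - 3) = 6 - 0 = 6 - 1/2*0 = 6 + 0 = 6)
f - M(U(5)*(-1)) = 44 - 1*22 = 44 - 22 = 22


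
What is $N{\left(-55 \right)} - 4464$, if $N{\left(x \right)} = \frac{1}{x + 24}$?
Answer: $- \frac{138385}{31} \approx -4464.0$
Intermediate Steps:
$N{\left(x \right)} = \frac{1}{24 + x}$
$N{\left(-55 \right)} - 4464 = \frac{1}{24 - 55} - 4464 = \frac{1}{-31} - 4464 = - \frac{1}{31} - 4464 = - \frac{138385}{31}$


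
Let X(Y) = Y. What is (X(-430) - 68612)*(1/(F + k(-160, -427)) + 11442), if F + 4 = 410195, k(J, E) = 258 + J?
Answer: -108039838371346/136763 ≈ -7.8998e+8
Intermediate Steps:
F = 410191 (F = -4 + 410195 = 410191)
(X(-430) - 68612)*(1/(F + k(-160, -427)) + 11442) = (-430 - 68612)*(1/(410191 + (258 - 160)) + 11442) = -69042*(1/(410191 + 98) + 11442) = -69042*(1/410289 + 11442) = -69042*4694526739/410289 = -108039838371346/136763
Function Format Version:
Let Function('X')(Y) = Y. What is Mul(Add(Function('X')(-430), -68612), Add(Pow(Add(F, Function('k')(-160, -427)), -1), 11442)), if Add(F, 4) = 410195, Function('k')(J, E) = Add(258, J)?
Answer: Rational(-108039838371346, 136763) ≈ -7.8998e+8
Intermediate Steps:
F = 410191 (F = Add(-4, 410195) = 410191)
Mul(Add(Function('X')(-430), -68612), Add(Pow(Add(F, Function('k')(-160, -427)), -1), 11442)) = Mul(Add(-430, -68612), Add(Pow(Add(410191, Add(258, -160)), -1), 11442)) = Mul(-69042, Add(Pow(Add(410191, 98), -1), 11442)) = Mul(-69042, Add(Pow(410289, -1), 11442)) = Mul(-69042, Add(Rational(1, 410289), 11442)) = Mul(-69042, Rational(4694526739, 410289)) = Rational(-108039838371346, 136763)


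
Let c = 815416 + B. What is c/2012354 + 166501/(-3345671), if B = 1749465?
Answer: 8246189026797/6732674419534 ≈ 1.2248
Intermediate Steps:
c = 2564881 (c = 815416 + 1749465 = 2564881)
c/2012354 + 166501/(-3345671) = 2564881/2012354 + 166501/(-3345671) = 2564881*(1/2012354) + 166501*(-1/3345671) = 2564881/2012354 - 166501/3345671 = 8246189026797/6732674419534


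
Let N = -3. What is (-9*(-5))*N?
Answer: -135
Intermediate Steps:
(-9*(-5))*N = -9*(-5)*(-3) = 45*(-3) = -135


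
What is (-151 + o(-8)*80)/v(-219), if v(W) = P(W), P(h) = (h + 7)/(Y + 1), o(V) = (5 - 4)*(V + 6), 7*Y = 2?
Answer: 2799/1484 ≈ 1.8861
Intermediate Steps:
Y = 2/7 (Y = (1/7)*2 = 2/7 ≈ 0.28571)
o(V) = 6 + V (o(V) = 1*(6 + V) = 6 + V)
P(h) = 49/9 + 7*h/9 (P(h) = (h + 7)/(2/7 + 1) = (7 + h)/(9/7) = (7 + h)*(7/9) = 49/9 + 7*h/9)
v(W) = 49/9 + 7*W/9
(-151 + o(-8)*80)/v(-219) = (-151 + (6 - 8)*80)/(49/9 + (7/9)*(-219)) = (-151 - 2*80)/(49/9 - 511/3) = (-151 - 160)/(-1484/9) = -311*(-9/1484) = 2799/1484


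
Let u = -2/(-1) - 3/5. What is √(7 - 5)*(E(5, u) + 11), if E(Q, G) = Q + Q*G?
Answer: 23*√2 ≈ 32.527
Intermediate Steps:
u = 7/5 (u = -2*(-1) - 3*⅕ = 2 - ⅗ = 7/5 ≈ 1.4000)
E(Q, G) = Q + G*Q
√(7 - 5)*(E(5, u) + 11) = √(7 - 5)*(5*(1 + 7/5) + 11) = √2*(5*(12/5) + 11) = √2*(12 + 11) = √2*23 = 23*√2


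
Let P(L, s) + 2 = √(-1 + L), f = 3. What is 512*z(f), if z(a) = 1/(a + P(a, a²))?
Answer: -512 + 512*√2 ≈ 212.08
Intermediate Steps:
P(L, s) = -2 + √(-1 + L)
z(a) = 1/(-2 + a + √(-1 + a)) (z(a) = 1/(a + (-2 + √(-1 + a))) = 1/(-2 + a + √(-1 + a)))
512*z(f) = 512/(-2 + 3 + √(-1 + 3)) = 512/(-2 + 3 + √2) = 512/(1 + √2)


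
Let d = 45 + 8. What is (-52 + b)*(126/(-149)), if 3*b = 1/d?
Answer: 347214/7897 ≈ 43.968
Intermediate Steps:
d = 53
b = 1/159 (b = (1/3)/53 = (1/3)*(1/53) = 1/159 ≈ 0.0062893)
(-52 + b)*(126/(-149)) = (-52 + 1/159)*(126/(-149)) = -347214*(-1)/(53*149) = -8267/159*(-126/149) = 347214/7897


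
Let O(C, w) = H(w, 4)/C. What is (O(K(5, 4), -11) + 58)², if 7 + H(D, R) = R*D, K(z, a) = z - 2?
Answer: 1681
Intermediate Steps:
K(z, a) = -2 + z
H(D, R) = -7 + D*R (H(D, R) = -7 + R*D = -7 + D*R)
O(C, w) = (-7 + 4*w)/C (O(C, w) = (-7 + w*4)/C = (-7 + 4*w)/C)
(O(K(5, 4), -11) + 58)² = ((-7 + 4*(-11))/(-2 + 5) + 58)² = ((-7 - 44)/3 + 58)² = ((⅓)*(-51) + 58)² = (-17 + 58)² = 41² = 1681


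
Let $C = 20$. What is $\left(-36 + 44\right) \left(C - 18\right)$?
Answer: $16$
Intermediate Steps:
$\left(-36 + 44\right) \left(C - 18\right) = \left(-36 + 44\right) \left(20 - 18\right) = 8 \cdot 2 = 16$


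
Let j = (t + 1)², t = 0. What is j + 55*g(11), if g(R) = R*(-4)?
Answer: -2419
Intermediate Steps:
g(R) = -4*R
j = 1 (j = (0 + 1)² = 1² = 1)
j + 55*g(11) = 1 + 55*(-4*11) = 1 + 55*(-44) = 1 - 2420 = -2419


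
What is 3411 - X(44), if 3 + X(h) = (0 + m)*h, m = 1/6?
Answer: 10220/3 ≈ 3406.7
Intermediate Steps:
m = ⅙ ≈ 0.16667
X(h) = -3 + h/6 (X(h) = -3 + (0 + ⅙)*h = -3 + h/6)
3411 - X(44) = 3411 - (-3 + (⅙)*44) = 3411 - (-3 + 22/3) = 3411 - 1*13/3 = 3411 - 13/3 = 10220/3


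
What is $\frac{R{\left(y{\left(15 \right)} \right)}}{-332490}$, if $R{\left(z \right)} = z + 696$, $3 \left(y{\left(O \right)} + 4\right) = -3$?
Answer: $- \frac{691}{332490} \approx -0.0020783$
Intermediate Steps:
$y{\left(O \right)} = -5$ ($y{\left(O \right)} = -4 + \frac{1}{3} \left(-3\right) = -4 - 1 = -5$)
$R{\left(z \right)} = 696 + z$
$\frac{R{\left(y{\left(15 \right)} \right)}}{-332490} = \frac{696 - 5}{-332490} = 691 \left(- \frac{1}{332490}\right) = - \frac{691}{332490}$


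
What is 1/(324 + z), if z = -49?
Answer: 1/275 ≈ 0.0036364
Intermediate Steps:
1/(324 + z) = 1/(324 - 49) = 1/275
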